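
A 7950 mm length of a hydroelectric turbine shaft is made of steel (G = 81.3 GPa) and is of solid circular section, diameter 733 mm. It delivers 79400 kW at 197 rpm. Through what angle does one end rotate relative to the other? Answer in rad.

0.0133 rad

ω = 2π·197/60 = 20.63 rad/s, so T = P/ω = 79400×10³ / 20.63 = 3.849e6 N·m.
J = πd⁴/32 = π(0.733)⁴/32 = 0.02834 m⁴.
θ = T·L/(G·J) = 3.849e6 × 7.95 / (81.3×10⁹ × 0.02834) = 0.01328 rad.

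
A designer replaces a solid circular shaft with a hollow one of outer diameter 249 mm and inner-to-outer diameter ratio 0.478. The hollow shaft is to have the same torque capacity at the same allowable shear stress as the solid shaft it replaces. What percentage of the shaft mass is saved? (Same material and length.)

20.0 %

Equal τ_max and T ⇒ the solid shaft needs d_s³ = d_o³(1−k⁴), so d_s = 249·(1−0.478⁴)^(1/3) = 244.6 mm.
Area ratio A_h/A_s = d_o²(1−k²)/d_s² = (1−k²)/(1−k⁴)^(2/3) = 0.7996.
Mass saving = 1 − 0.7996 = 20.0 %.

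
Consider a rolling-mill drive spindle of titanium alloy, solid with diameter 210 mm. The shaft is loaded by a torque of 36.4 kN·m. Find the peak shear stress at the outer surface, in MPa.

20.0 MPa

J = πd⁴/32 = π(0.210)⁴/32 = 1.909×10^-4 m⁴.
τ_max = T·r/J = 36400 × 0.105 / 1.909×10^-4 = 2.002×10^7 Pa.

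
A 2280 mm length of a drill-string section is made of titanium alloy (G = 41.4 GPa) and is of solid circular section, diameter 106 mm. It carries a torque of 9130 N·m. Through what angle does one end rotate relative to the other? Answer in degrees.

2.32°

J = πd⁴/32 = π(0.106)⁴/32 = 1.239×10^-5 m⁴.
θ = T·L/(G·J) = 9130 × 2.28 / (41.4×10⁹ × 1.239×10^-5) = 0.04057 rad.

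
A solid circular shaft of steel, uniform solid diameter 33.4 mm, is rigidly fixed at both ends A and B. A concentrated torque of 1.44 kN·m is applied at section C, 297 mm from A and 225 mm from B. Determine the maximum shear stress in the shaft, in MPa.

With uniform GJ and both ends fixed, compatibility θ_AC = θ_CB gives T_A·a = T_B·b, together with T_A + T_B = T₀.
T_A = T₀·b/(a+b) = 1440·225/522.0 = 620.7 N·m; T_B = 819.3 N·m.
τ in each portion: τ_AC = 8.48×10^7 Pa, τ_CB = 1.12×10^8 Pa; maximum is in CB.
τ_max = T_CB·r/J = 819.3·0.0167/1.22×10^-7 = 1.120×10^8 Pa.

112 MPa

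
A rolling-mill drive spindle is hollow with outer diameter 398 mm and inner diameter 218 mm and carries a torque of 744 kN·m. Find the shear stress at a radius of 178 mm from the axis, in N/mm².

59.1 N/mm²

J = π(d_o⁴ − d_i⁴)/32 = π(0.398⁴ − 0.218⁴)/32 = 2.242×10^-3 m⁴.
Shear stress varies linearly with radius: τ = T·r/J = 744000 × 0.178 / 2.242×10^-3 = 5.908×10^7 Pa.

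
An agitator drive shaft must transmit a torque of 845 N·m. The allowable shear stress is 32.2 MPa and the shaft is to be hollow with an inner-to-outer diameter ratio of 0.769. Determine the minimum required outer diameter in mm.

For a hollow shaft with d_i/d_o = 0.769: τ_max = 16T/(π d_o³ (1−k⁴)), so d_o = [16T/(π τ_allow (1−k⁴))]^(1/3) = [16·845.0/(π·3.22×10^7·0.6503)]^(1/3) = 0.05901 m.

59.0 mm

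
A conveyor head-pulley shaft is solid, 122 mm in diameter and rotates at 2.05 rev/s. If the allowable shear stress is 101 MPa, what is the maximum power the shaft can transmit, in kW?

464 kW

J = πd⁴/32 = π(0.122)⁴/32 = 2.175×10^-5 m⁴.
T_max = τ_allow·J/r = 1.01×10^8 × 2.175×10^-5 / 0.0610 = 36010 N·m.
ω = 2π·2.05 = 12.88 rad/s, so P_max = T_max·ω = 4.638×10^5 W.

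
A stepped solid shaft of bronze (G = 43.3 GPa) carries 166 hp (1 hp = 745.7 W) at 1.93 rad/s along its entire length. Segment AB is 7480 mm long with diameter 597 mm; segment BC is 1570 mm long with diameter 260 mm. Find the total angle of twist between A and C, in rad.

0.00607 rad

ω = 1.93 rad/s, so T = P/ω = 166×745.7 / 1.930 = 64140 N·m.
J_AB = π(0.597)⁴/32 = 0.0125 m⁴; J_BC = π(0.260)⁴/32 = 4.49×10^-4 m⁴.
θ = (T/G)·Σ L_i/J_i = (64140/43.3×10⁹)·(7.48/0.0125 + 1.57/4.49×10^-4) = 6.072×10^-3 rad.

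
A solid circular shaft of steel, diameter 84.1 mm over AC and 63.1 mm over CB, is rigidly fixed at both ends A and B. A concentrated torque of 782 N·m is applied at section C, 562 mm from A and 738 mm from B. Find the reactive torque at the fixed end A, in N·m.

630 N·m

Compatibility: T_A·a/J_AC = T_B·b/J_CB with T_A + T_B = T₀.
J_AC = 4.91×10^-6 m⁴, J_CB = 1.56×10^-6 m⁴, so T_A = T₀·(J_AC/a)/((J_AC/a)+(J_CB/b)) = 630.0 N·m, T_B = 152.0 N·m.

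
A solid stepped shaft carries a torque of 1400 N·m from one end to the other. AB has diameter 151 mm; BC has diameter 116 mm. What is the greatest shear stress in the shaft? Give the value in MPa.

Under the same torque, τ_max = 16T/(πd³) is largest where d is smallest — segment BC (d = 116 mm).
τ_max = 16·1400/(π·(0.116)³) = 4.568×10^6 Pa.

4.57 MPa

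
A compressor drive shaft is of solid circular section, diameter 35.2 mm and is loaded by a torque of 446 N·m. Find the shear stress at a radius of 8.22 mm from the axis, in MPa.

24.3 MPa

J = πd⁴/32 = π(0.0352)⁴/32 = 1.507×10^-7 m⁴.
Shear stress varies linearly with radius: τ = T·r/J = 446.0 × 0.00822 / 1.507×10^-7 = 2.432×10^7 Pa.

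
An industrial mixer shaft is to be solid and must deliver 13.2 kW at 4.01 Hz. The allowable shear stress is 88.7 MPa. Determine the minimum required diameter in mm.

ω = 2π·4.01 = 25.20 rad/s, so T = P/ω = 13.2×10³ / 25.20 = 523.9 N·m.
For a solid shaft τ_max = 16T/(πd³), so d = (16T/(π τ_allow))^(1/3) = (16·523.9/(π·8.87×10^7))^(1/3) = 0.03110 m.

31.1 mm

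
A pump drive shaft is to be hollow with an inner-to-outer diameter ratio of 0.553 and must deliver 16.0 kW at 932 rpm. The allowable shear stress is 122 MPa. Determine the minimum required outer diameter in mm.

ω = 2π·932/60 = 97.60 rad/s, so T = P/ω = 16.0×10³ / 97.60 = 163.9 N·m.
For a hollow shaft with d_i/d_o = 0.553: τ_max = 16T/(π d_o³ (1−k⁴)), so d_o = [16T/(π τ_allow (1−k⁴))]^(1/3) = [16·163.9/(π·1.22×10^8·0.9065)]^(1/3) = 0.01962 m.

19.6 mm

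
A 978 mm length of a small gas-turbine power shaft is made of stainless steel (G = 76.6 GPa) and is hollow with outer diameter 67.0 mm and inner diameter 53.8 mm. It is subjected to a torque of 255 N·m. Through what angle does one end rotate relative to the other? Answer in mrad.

J = π(d_o⁴ − d_i⁴)/32 = π(0.0670⁴ − 0.0538⁴)/32 = 1.156×10^-6 m⁴.
θ = T·L/(G·J) = 255.0 × 0.978 / (76.6×10⁹ × 1.156×10^-6) = 2.817×10^-3 rad.

2.82 mrad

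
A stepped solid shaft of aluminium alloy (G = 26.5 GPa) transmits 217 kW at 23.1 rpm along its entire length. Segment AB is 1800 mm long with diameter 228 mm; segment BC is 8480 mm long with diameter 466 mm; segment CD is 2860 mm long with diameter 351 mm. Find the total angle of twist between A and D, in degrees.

2.04°

ω = 2π·23.1/60 = 2.419 rad/s, so T = P/ω = 217×10³ / 2.419 = 89710 N·m.
J_AB = π(0.228)⁴/32 = 2.65×10^-4 m⁴; J_BC = π(0.466)⁴/32 = 4.63×10^-3 m⁴; J_CD = π(0.351)⁴/32 = 1.49×10^-3 m⁴.
θ = (T/G)·Σ L_i/J_i = (89710/26.5×10⁹)·(1.80/2.65×10^-4 + 8.48/4.63×10^-3 + 2.86/1.49×10^-3) = 0.03566 rad.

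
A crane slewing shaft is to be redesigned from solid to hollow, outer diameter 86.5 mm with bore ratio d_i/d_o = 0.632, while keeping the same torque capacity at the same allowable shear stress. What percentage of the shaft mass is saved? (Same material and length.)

Equal τ_max and T ⇒ the solid shaft needs d_s³ = d_o³(1−k⁴), so d_s = 86.5·(1−0.632⁴)^(1/3) = 81.63 mm.
Area ratio A_h/A_s = d_o²(1−k²)/d_s² = (1−k²)/(1−k⁴)^(2/3) = 0.6744.
Mass saving = 1 − 0.6744 = 32.6 %.

32.6 %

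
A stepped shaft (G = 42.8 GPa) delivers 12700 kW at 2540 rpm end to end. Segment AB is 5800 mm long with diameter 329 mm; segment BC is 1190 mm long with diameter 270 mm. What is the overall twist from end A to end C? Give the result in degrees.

0.468°

ω = 2π·2540/60 = 266.0 rad/s, so T = P/ω = 12700×10³ / 266.0 = 47750 N·m.
J_AB = π(0.329)⁴/32 = 1.15×10^-3 m⁴; J_BC = π(0.270)⁴/32 = 5.22×10^-4 m⁴.
θ = (T/G)·Σ L_i/J_i = (47750/42.8×10⁹)·(5.80/1.15×10^-3 + 1.19/5.22×10^-4) = 8.170×10^-3 rad.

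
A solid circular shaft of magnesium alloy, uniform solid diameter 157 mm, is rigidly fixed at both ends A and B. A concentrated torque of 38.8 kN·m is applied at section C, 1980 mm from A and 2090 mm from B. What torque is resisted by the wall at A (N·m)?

With uniform GJ and both ends fixed, compatibility θ_AC = θ_CB gives T_A·a = T_B·b, together with T_A + T_B = T₀.
T_A = T₀·b/(a+b) = 38800·2090/4070 = 19920 N·m; T_B = 18880 N·m.

19900 N·m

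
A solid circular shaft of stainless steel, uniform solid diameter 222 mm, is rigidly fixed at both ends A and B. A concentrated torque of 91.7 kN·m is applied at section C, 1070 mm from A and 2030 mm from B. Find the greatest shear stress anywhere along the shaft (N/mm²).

28.0 N/mm²

With uniform GJ and both ends fixed, compatibility θ_AC = θ_CB gives T_A·a = T_B·b, together with T_A + T_B = T₀.
T_A = T₀·b/(a+b) = 91700·2030/3100 = 60050 N·m; T_B = 31650 N·m.
τ in each portion: τ_AC = 2.80×10^7 Pa, τ_CB = 1.47×10^7 Pa; maximum is in AC.
τ_max = T_AC·r/J = 60050·0.111/2.38×10^-4 = 2.795×10^7 Pa.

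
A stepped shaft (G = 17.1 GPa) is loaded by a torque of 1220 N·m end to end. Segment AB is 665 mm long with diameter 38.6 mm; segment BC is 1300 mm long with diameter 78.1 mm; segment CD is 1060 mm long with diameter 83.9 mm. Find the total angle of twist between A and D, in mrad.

J_AB = π(0.0386)⁴/32 = 2.18×10^-7 m⁴; J_BC = π(0.0781)⁴/32 = 3.65×10^-6 m⁴; J_CD = π(0.0839)⁴/32 = 4.86×10^-6 m⁴.
θ = (T/G)·Σ L_i/J_i = (1220/17.1×10⁹)·(0.665/2.18×10^-7 + 1.30/3.65×10^-6 + 1.06/4.86×10^-6) = 0.2586 rad.

259 mrad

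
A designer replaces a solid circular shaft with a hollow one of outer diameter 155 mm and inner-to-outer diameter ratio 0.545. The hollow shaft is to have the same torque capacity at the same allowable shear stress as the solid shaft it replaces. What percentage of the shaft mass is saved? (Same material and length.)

25.2 %

Equal τ_max and T ⇒ the solid shaft needs d_s³ = d_o³(1−k⁴), so d_s = 155·(1−0.545⁴)^(1/3) = 150.3 mm.
Area ratio A_h/A_s = d_o²(1−k²)/d_s² = (1−k²)/(1−k⁴)^(2/3) = 0.7476.
Mass saving = 1 − 0.7476 = 25.2 %.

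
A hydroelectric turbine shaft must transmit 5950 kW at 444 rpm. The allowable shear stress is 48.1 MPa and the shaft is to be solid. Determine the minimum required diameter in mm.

238 mm

ω = 2π·444/60 = 46.50 rad/s, so T = P/ω = 5950×10³ / 46.50 = 128000 N·m.
For a solid shaft τ_max = 16T/(πd³), so d = (16T/(π τ_allow))^(1/3) = (16·128000/(π·4.81×10^7))^(1/3) = 0.2384 m.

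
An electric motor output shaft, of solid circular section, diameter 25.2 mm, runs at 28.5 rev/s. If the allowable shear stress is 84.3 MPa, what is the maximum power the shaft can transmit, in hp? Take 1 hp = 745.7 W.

63.6 hp

J = πd⁴/32 = π(0.0252)⁴/32 = 3.959×10^-8 m⁴.
T_max = τ_allow·J/r = 8.43×10^7 × 3.959×10^-8 / 0.0126 = 264.9 N·m.
ω = 2π·28.5 = 179.1 rad/s, so P_max = T_max·ω = 4.743×10^4 W.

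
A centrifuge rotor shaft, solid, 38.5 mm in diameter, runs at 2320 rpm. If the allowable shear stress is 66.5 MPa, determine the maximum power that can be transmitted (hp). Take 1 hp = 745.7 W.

243 hp

J = πd⁴/32 = π(0.0385)⁴/32 = 2.157×10^-7 m⁴.
T_max = τ_allow·J/r = 6.65×10^7 × 2.157×10^-7 / 0.0192 = 745.1 N·m.
ω = 2π·2320/60 = 242.9 rad/s, so P_max = T_max·ω = 1.810×10^5 W.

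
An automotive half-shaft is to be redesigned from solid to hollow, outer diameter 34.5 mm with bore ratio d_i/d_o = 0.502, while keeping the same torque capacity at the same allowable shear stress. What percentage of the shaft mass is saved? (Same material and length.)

Equal τ_max and T ⇒ the solid shaft needs d_s³ = d_o³(1−k⁴), so d_s = 34.5·(1−0.502⁴)^(1/3) = 33.75 mm.
Area ratio A_h/A_s = d_o²(1−k²)/d_s² = (1−k²)/(1−k⁴)^(2/3) = 0.7814.
Mass saving = 1 − 0.7814 = 21.9 %.

21.9 %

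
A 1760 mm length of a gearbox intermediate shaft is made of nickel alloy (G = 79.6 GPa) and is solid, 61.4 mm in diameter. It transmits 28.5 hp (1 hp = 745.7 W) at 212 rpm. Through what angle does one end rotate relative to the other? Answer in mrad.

ω = 2π·212/60 = 22.20 rad/s, so T = P/ω = 28.5×745.7 / 22.20 = 957.3 N·m.
J = πd⁴/32 = π(0.0614)⁴/32 = 1.395×10^-6 m⁴.
θ = T·L/(G·J) = 957.3 × 1.76 / (79.6×10⁹ × 1.395×10^-6) = 0.01517 rad.

15.2 mrad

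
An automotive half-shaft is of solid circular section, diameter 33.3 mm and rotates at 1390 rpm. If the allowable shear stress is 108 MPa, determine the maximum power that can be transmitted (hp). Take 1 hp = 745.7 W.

153 hp

J = πd⁴/32 = π(0.0333)⁴/32 = 1.207×10^-7 m⁴.
T_max = τ_allow·J/r = 1.08×10^8 × 1.207×10^-7 / 0.0166 = 783.0 N·m.
ω = 2π·1390/60 = 145.6 rad/s, so P_max = T_max·ω = 1.140×10^5 W.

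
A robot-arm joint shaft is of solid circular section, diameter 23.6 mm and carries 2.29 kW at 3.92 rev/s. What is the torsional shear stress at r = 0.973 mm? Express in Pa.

2.97e6 Pa

ω = 2π·3.92 = 24.63 rad/s, so T = P/ω = 2.29×10³ / 24.63 = 92.98 N·m.
J = πd⁴/32 = π(0.0236)⁴/32 = 3.045×10^-8 m⁴.
Shear stress varies linearly with radius: τ = T·r/J = 92.98 × 9.73e-4 / 3.045×10^-8 = 2.971×10^6 Pa.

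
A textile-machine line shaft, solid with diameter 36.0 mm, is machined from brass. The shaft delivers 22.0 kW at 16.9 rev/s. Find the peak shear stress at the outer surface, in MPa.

ω = 2π·16.9 = 106.2 rad/s, so T = P/ω = 22.0×10³ / 106.2 = 207.2 N·m.
J = πd⁴/32 = π(0.0360)⁴/32 = 1.649×10^-7 m⁴.
τ_max = T·r/J = 207.2 × 0.0180 / 1.649×10^-7 = 2.262×10^7 Pa.

22.6 MPa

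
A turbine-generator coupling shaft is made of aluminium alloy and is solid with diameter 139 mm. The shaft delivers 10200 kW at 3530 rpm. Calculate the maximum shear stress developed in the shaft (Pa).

ω = 2π·3530/60 = 369.7 rad/s, so T = P/ω = 10200×10³ / 369.7 = 27590 N·m.
J = πd⁴/32 = π(0.139)⁴/32 = 3.665×10^-5 m⁴.
τ_max = T·r/J = 27590 × 0.0695 / 3.665×10^-5 = 5.233×10^7 Pa.

5.23e7 Pa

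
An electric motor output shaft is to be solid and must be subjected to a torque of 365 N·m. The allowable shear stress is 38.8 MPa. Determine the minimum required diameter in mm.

36.3 mm

For a solid shaft τ_max = 16T/(πd³), so d = (16T/(π τ_allow))^(1/3) = (16·365.0/(π·3.88×10^7))^(1/3) = 0.03632 m.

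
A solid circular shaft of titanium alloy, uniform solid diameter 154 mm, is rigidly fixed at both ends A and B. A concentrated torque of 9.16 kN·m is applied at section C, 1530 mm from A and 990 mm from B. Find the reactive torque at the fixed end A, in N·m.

3600 N·m

With uniform GJ and both ends fixed, compatibility θ_AC = θ_CB gives T_A·a = T_B·b, together with T_A + T_B = T₀.
T_A = T₀·b/(a+b) = 9160·990/2520 = 3599 N·m; T_B = 5561 N·m.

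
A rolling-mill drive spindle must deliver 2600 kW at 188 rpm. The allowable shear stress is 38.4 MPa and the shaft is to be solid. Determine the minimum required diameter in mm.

260 mm

ω = 2π·188/60 = 19.69 rad/s, so T = P/ω = 2600×10³ / 19.69 = 132100 N·m.
For a solid shaft τ_max = 16T/(πd³), so d = (16T/(π τ_allow))^(1/3) = (16·132100/(π·3.84×10^7))^(1/3) = 0.2597 m.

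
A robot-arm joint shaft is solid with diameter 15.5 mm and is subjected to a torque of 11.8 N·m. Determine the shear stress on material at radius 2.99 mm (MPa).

J = πd⁴/32 = π(0.0155)⁴/32 = 5.667×10^-9 m⁴.
Shear stress varies linearly with radius: τ = T·r/J = 11.80 × 0.00299 / 5.667×10^-9 = 6.226×10^6 Pa.

6.23 MPa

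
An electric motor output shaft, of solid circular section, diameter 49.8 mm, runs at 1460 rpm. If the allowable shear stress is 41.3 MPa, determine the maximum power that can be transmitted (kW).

J = πd⁴/32 = π(0.0498)⁴/32 = 6.038×10^-7 m⁴.
T_max = τ_allow·J/r = 4.13×10^7 × 6.038×10^-7 / 0.0249 = 1002 N·m.
ω = 2π·1460/60 = 152.9 rad/s, so P_max = T_max·ω = 1.531×10^5 W.

153 kW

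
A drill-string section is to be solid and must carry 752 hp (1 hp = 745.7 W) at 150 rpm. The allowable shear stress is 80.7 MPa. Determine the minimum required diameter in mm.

ω = 2π·150/60 = 15.71 rad/s, so T = P/ω = 752×745.7 / 15.71 = 35700 N·m.
For a solid shaft τ_max = 16T/(πd³), so d = (16T/(π τ_allow))^(1/3) = (16·35700/(π·8.07×10^7))^(1/3) = 0.1311 m.

131 mm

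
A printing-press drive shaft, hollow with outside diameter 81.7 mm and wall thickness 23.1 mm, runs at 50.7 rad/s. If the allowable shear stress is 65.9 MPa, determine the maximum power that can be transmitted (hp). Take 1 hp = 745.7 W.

J = π(d_o⁴ − d_i⁴)/32 = π(0.0817⁴ − 0.0355⁴)/32 = 4.218×10^-6 m⁴.
T_max = τ_allow·J/r = 6.59×10^7 × 4.218×10^-6 / 0.0409 = 6805 N·m.
ω = 50.7 rad/s, so P_max = T_max·ω = 3.450×10^5 W.

463 hp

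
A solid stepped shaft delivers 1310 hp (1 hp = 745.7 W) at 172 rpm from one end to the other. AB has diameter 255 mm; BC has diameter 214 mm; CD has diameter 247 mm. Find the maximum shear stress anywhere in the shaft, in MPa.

28.2 MPa

ω = 2π·172/60 = 18.01 rad/s, so T = P/ω = 1310×745.7 / 18.01 = 54230 N·m.
Under the same torque, τ_max = 16T/(πd³) is largest where d is smallest — segment BC (d = 214 mm).
τ_max = 16·54230/(π·(0.214)³) = 2.818×10^7 Pa.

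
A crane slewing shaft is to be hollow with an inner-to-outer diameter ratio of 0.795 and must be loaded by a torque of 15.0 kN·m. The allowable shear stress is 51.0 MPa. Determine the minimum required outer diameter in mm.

For a hollow shaft with d_i/d_o = 0.795: τ_max = 16T/(π d_o³ (1−k⁴)), so d_o = [16T/(π τ_allow (1−k⁴))]^(1/3) = [16·15000/(π·5.10×10^7·0.6005)]^(1/3) = 0.1356 m.

136 mm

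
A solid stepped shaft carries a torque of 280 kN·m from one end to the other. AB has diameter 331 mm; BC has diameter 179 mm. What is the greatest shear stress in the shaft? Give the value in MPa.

Under the same torque, τ_max = 16T/(πd³) is largest where d is smallest — segment BC (d = 179 mm).
τ_max = 16·280000/(π·(0.179)³) = 2.486×10^8 Pa.

249 MPa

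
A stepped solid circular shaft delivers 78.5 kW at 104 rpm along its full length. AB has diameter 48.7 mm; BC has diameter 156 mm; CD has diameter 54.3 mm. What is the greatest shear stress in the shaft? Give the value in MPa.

ω = 2π·104/60 = 10.89 rad/s, so T = P/ω = 78.5×10³ / 10.89 = 7208 N·m.
Under the same torque, τ_max = 16T/(πd³) is largest where d is smallest — segment AB (d = 48.7 mm).
τ_max = 16·7208/(π·(0.0487)³) = 3.178×10^8 Pa.

318 MPa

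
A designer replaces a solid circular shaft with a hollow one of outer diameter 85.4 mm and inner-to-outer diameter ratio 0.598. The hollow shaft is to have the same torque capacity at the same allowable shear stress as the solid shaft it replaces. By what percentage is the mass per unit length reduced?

Equal τ_max and T ⇒ the solid shaft needs d_s³ = d_o³(1−k⁴), so d_s = 85.4·(1−0.598⁴)^(1/3) = 81.59 mm.
Area ratio A_h/A_s = d_o²(1−k²)/d_s² = (1−k²)/(1−k⁴)^(2/3) = 0.7038.
Mass saving = 1 − 0.7038 = 29.6 %.

29.6 %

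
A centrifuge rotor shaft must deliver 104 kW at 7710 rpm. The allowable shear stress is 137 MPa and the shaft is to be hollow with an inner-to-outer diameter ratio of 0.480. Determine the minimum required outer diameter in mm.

17.2 mm

ω = 2π·7710/60 = 807.4 rad/s, so T = P/ω = 104×10³ / 807.4 = 128.8 N·m.
For a hollow shaft with d_i/d_o = 0.480: τ_max = 16T/(π d_o³ (1−k⁴)), so d_o = [16T/(π τ_allow (1−k⁴))]^(1/3) = [16·128.8/(π·1.37×10^8·0.9469)]^(1/3) = 0.01716 m.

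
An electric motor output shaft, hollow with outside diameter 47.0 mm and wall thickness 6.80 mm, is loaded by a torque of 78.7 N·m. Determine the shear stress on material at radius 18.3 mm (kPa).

J = π(d_o⁴ − d_i⁴)/32 = π(0.0470⁴ − 0.0334⁴)/32 = 3.569×10^-7 m⁴.
Shear stress varies linearly with radius: τ = T·r/J = 78.70 × 0.0183 / 3.569×10^-7 = 4.035×10^6 Pa.

4040 kPa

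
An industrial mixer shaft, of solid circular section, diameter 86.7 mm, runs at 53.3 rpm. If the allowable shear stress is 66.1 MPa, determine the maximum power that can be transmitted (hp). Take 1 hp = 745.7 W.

J = πd⁴/32 = π(0.0867)⁴/32 = 5.547×10^-6 m⁴.
T_max = τ_allow·J/r = 6.61×10^7 × 5.547×10^-6 / 0.0433 = 8458 N·m.
ω = 2π·53.3/60 = 5.582 rad/s, so P_max = T_max·ω = 4.721×10^4 W.

63.3 hp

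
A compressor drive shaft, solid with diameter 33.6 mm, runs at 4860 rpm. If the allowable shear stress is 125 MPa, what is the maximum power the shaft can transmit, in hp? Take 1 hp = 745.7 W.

J = πd⁴/32 = π(0.0336)⁴/32 = 1.251×10^-7 m⁴.
T_max = τ_allow·J/r = 1.25×10^8 × 1.251×10^-7 / 0.0168 = 931.0 N·m.
ω = 2π·4860/60 = 508.9 rad/s, so P_max = T_max·ω = 4.738×10^5 W.

635 hp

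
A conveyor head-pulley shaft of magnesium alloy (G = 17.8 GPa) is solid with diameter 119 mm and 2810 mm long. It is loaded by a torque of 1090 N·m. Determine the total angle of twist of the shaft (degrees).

0.501°

J = πd⁴/32 = π(0.119)⁴/32 = 1.969×10^-5 m⁴.
θ = T·L/(G·J) = 1090 × 2.81 / (17.8×10⁹ × 1.969×10^-5) = 8.740×10^-3 rad.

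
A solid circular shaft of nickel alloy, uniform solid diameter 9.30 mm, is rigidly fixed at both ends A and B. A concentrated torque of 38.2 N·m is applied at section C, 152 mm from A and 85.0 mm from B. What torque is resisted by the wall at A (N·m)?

13.7 N·m

With uniform GJ and both ends fixed, compatibility θ_AC = θ_CB gives T_A·a = T_B·b, together with T_A + T_B = T₀.
T_A = T₀·b/(a+b) = 38.20·85.0/237.0 = 13.70 N·m; T_B = 24.50 N·m.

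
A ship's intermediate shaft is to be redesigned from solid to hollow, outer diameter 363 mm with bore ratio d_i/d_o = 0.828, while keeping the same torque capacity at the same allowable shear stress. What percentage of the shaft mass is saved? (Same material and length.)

52.0 %

Equal τ_max and T ⇒ the solid shaft needs d_s³ = d_o³(1−k⁴), so d_s = 363·(1−0.828⁴)^(1/3) = 293.8 mm.
Area ratio A_h/A_s = d_o²(1−k²)/d_s² = (1−k²)/(1−k⁴)^(2/3) = 0.4801.
Mass saving = 1 − 0.4801 = 52.0 %.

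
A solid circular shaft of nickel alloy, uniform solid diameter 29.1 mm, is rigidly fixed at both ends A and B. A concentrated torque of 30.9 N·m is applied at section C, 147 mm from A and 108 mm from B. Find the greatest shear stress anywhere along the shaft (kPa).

With uniform GJ and both ends fixed, compatibility θ_AC = θ_CB gives T_A·a = T_B·b, together with T_A + T_B = T₀.
T_A = T₀·b/(a+b) = 30.90·108/255.0 = 13.09 N·m; T_B = 17.81 N·m.
τ in each portion: τ_AC = 2.70×10^6 Pa, τ_CB = 3.68×10^6 Pa; maximum is in CB.
τ_max = T_CB·r/J = 17.81·0.0146/7.04×10^-8 = 3.682×10^6 Pa.

3680 kPa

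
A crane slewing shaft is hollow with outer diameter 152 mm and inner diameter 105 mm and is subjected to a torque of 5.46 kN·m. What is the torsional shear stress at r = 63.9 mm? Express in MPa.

8.62 MPa

J = π(d_o⁴ − d_i⁴)/32 = π(0.152⁴ − 0.105⁴)/32 = 4.047×10^-5 m⁴.
Shear stress varies linearly with radius: τ = T·r/J = 5460 × 0.0639 / 4.047×10^-5 = 8.621×10^6 Pa.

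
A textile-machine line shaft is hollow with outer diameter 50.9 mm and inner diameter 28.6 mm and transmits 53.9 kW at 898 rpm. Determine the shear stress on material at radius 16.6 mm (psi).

ω = 2π·898/60 = 94.04 rad/s, so T = P/ω = 53.9×10³ / 94.04 = 573.2 N·m.
J = π(d_o⁴ − d_i⁴)/32 = π(0.0509⁴ − 0.0286⁴)/32 = 5.933×10^-7 m⁴.
Shear stress varies linearly with radius: τ = T·r/J = 573.2 × 0.0166 / 5.933×10^-7 = 1.604×10^7 Pa.

2330 psi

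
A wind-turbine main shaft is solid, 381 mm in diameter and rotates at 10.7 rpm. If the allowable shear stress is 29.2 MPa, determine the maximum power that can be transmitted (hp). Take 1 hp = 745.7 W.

J = πd⁴/32 = π(0.381)⁴/32 = 2.069×10^-3 m⁴.
T_max = τ_allow·J/r = 2.92×10^7 × 2.069×10^-3 / 0.191 = 317100 N·m.
ω = 2π·10.7/60 = 1.121 rad/s, so P_max = T_max·ω = 3.553×10^5 W.

476 hp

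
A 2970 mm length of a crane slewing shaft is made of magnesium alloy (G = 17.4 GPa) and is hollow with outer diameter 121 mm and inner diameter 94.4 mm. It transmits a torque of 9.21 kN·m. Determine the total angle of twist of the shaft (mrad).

J = π(d_o⁴ − d_i⁴)/32 = π(0.121⁴ − 0.0944⁴)/32 = 1.325×10^-5 m⁴.
θ = T·L/(G·J) = 9210 × 2.97 / (17.4×10⁹ × 1.325×10^-5) = 0.1187 rad.

119 mrad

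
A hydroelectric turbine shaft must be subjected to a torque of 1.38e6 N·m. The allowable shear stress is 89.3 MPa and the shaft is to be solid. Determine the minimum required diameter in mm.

429 mm

For a solid shaft τ_max = 16T/(πd³), so d = (16T/(π τ_allow))^(1/3) = (16·1.380e6/(π·8.93×10^7))^(1/3) = 0.4285 m.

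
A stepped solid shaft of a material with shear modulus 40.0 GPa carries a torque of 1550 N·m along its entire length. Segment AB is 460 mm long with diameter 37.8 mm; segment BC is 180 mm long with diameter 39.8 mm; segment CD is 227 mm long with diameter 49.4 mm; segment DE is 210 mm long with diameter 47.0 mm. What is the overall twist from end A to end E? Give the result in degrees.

J_AB = π(0.0378)⁴/32 = 2.00×10^-7 m⁴; J_BC = π(0.0398)⁴/32 = 2.46×10^-7 m⁴; J_CD = π(0.0494)⁴/32 = 5.85×10^-7 m⁴; J_DE = π(0.0470)⁴/32 = 4.79×10^-7 m⁴.
θ = (T/G)·Σ L_i/J_i = (1550/40.0×10⁹)·(0.460/2.00×10^-7 + 0.180/2.46×10^-7 + 0.227/5.85×10^-7 + 0.210/4.79×10^-7) = 0.1493 rad.

8.55°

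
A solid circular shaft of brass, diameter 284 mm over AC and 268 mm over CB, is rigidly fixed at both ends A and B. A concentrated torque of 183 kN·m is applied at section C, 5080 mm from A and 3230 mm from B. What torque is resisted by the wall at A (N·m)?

Compatibility: T_A·a/J_AC = T_B·b/J_CB with T_A + T_B = T₀.
J_AC = 6.39×10^-4 m⁴, J_CB = 5.06×10^-4 m⁴, so T_A = T₀·(J_AC/a)/((J_AC/a)+(J_CB/b)) = 81440 N·m, T_B = 101600 N·m.

81400 N·m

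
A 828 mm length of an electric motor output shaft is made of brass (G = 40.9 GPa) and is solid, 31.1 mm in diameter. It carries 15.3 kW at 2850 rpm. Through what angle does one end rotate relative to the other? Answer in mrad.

ω = 2π·2850/60 = 298.5 rad/s, so T = P/ω = 15.3×10³ / 298.5 = 51.26 N·m.
J = πd⁴/32 = π(0.0311)⁴/32 = 9.184×10^-8 m⁴.
θ = T·L/(G·J) = 51.26 × 0.828 / (40.9×10⁹ × 9.184×10^-8) = 0.01130 rad.

11.3 mrad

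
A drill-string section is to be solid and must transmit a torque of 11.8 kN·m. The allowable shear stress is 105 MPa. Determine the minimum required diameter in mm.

83.0 mm

For a solid shaft τ_max = 16T/(πd³), so d = (16T/(π τ_allow))^(1/3) = (16·11800/(π·1.05×10^8))^(1/3) = 0.08303 m.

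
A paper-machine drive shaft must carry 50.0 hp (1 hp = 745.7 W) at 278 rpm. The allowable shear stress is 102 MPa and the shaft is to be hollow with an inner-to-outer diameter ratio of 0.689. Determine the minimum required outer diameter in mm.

ω = 2π·278/60 = 29.11 rad/s, so T = P/ω = 50.0×745.7 / 29.11 = 1281 N·m.
For a hollow shaft with d_i/d_o = 0.689: τ_max = 16T/(π d_o³ (1−k⁴)), so d_o = [16T/(π τ_allow (1−k⁴))]^(1/3) = [16·1281/(π·1.02×10^8·0.7746)]^(1/3) = 0.04354 m.

43.5 mm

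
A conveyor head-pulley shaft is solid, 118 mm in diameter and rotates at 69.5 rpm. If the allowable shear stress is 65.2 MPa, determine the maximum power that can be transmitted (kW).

J = πd⁴/32 = π(0.118)⁴/32 = 1.903×10^-5 m⁴.
T_max = τ_allow·J/r = 6.52×10^7 × 1.903×10^-5 / 0.0590 = 21030 N·m.
ω = 2π·69.5/60 = 7.278 rad/s, so P_max = T_max·ω = 1.531×10^5 W.

153 kW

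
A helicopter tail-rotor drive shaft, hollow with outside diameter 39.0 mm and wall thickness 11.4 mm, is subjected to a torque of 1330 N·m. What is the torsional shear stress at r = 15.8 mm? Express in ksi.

J = π(d_o⁴ − d_i⁴)/32 = π(0.0390⁴ − 0.0162⁴)/32 = 2.204×10^-7 m⁴.
Shear stress varies linearly with radius: τ = T·r/J = 1330 × 0.0158 / 2.204×10^-7 = 9.536×10^7 Pa.

13.8 ksi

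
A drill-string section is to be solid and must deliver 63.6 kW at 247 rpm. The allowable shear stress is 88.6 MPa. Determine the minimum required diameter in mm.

52.1 mm

ω = 2π·247/60 = 25.87 rad/s, so T = P/ω = 63.6×10³ / 25.87 = 2459 N·m.
For a solid shaft τ_max = 16T/(πd³), so d = (16T/(π τ_allow))^(1/3) = (16·2459/(π·8.86×10^7))^(1/3) = 0.05209 m.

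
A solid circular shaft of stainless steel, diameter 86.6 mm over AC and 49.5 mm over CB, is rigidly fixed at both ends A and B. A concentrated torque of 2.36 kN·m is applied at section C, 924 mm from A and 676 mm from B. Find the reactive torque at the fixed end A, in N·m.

2060 N·m

Compatibility: T_A·a/J_AC = T_B·b/J_CB with T_A + T_B = T₀.
J_AC = 5.52×10^-6 m⁴, J_CB = 5.89×10^-7 m⁴, so T_A = T₀·(J_AC/a)/((J_AC/a)+(J_CB/b)) = 2060 N·m, T_B = 300.5 N·m.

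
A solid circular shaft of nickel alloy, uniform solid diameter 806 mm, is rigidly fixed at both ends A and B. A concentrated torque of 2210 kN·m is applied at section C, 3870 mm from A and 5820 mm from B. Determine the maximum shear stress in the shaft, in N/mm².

With uniform GJ and both ends fixed, compatibility θ_AC = θ_CB gives T_A·a = T_B·b, together with T_A + T_B = T₀.
T_A = T₀·b/(a+b) = 2.210e6·5820/9690 = 1.327e6 N·m; T_B = 882600 N·m.
τ in each portion: τ_AC = 1.29×10^7 Pa, τ_CB = 8.59×10^6 Pa; maximum is in AC.
τ_max = T_AC·r/J = 1.327e6·0.403/0.0414 = 1.291×10^7 Pa.

12.9 N/mm²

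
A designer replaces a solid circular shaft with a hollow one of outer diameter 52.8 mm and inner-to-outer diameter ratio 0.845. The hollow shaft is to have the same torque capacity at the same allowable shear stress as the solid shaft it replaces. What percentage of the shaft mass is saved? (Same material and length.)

Equal τ_max and T ⇒ the solid shaft needs d_s³ = d_o³(1−k⁴), so d_s = 52.8·(1−0.845⁴)^(1/3) = 41.63 mm.
Area ratio A_h/A_s = d_o²(1−k²)/d_s² = (1−k²)/(1−k⁴)^(2/3) = 0.4600.
Mass saving = 1 − 0.4600 = 54.0 %.

54.0 %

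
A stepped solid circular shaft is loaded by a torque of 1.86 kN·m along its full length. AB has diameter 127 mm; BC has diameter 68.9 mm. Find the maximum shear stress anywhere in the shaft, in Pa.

Under the same torque, τ_max = 16T/(πd³) is largest where d is smallest — segment BC (d = 68.9 mm).
τ_max = 16·1860/(π·(0.0689)³) = 2.896×10^7 Pa.

2.90e7 Pa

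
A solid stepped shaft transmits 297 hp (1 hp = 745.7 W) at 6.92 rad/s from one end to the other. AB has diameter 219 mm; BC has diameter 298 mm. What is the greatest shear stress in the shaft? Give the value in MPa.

15.5 MPa

ω = 6.92 rad/s, so T = P/ω = 297×745.7 / 6.920 = 32000 N·m.
Under the same torque, τ_max = 16T/(πd³) is largest where d is smallest — segment AB (d = 219 mm).
τ_max = 16·32000/(π·(0.219)³) = 1.552×10^7 Pa.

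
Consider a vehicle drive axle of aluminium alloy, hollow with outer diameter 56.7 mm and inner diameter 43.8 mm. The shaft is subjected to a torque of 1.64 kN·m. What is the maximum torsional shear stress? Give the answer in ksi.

10.3 ksi

J = π(d_o⁴ − d_i⁴)/32 = π(0.0567⁴ − 0.0438⁴)/32 = 6.534×10^-7 m⁴.
τ_max = T·r/J = 1640 × 0.0284 / 6.534×10^-7 = 7.116×10^7 Pa.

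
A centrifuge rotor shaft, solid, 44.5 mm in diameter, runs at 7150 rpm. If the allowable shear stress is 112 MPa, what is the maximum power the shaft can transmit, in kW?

J = πd⁴/32 = π(0.0445)⁴/32 = 3.850×10^-7 m⁴.
T_max = τ_allow·J/r = 1.12×10^8 × 3.850×10^-7 / 0.0222 = 1938 N·m.
ω = 2π·7150/60 = 748.7 rad/s, so P_max = T_max·ω = 1.451×10^6 W.

1450 kW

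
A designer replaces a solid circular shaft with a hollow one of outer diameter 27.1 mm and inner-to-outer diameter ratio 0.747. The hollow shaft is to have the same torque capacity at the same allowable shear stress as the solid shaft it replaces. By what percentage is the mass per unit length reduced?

Equal τ_max and T ⇒ the solid shaft needs d_s³ = d_o³(1−k⁴), so d_s = 27.1·(1−0.747⁴)^(1/3) = 23.93 mm.
Area ratio A_h/A_s = d_o²(1−k²)/d_s² = (1−k²)/(1−k⁴)^(2/3) = 0.5668.
Mass saving = 1 − 0.5668 = 43.3 %.

43.3 %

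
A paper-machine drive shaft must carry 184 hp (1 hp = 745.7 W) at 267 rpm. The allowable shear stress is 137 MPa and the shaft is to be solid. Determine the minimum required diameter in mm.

56.7 mm

ω = 2π·267/60 = 27.96 rad/s, so T = P/ω = 184×745.7 / 27.96 = 4907 N·m.
For a solid shaft τ_max = 16T/(πd³), so d = (16T/(π τ_allow))^(1/3) = (16·4907/(π·1.37×10^8))^(1/3) = 0.05671 m.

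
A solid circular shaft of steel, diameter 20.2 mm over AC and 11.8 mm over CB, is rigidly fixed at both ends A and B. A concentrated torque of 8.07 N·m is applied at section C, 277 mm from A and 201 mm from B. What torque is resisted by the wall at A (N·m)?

6.95 N·m

Compatibility: T_A·a/J_AC = T_B·b/J_CB with T_A + T_B = T₀.
J_AC = 1.63×10^-8 m⁴, J_CB = 1.90×10^-9 m⁴, so T_A = T₀·(J_AC/a)/((J_AC/a)+(J_CB/b)) = 6.954 N·m, T_B = 1.116 N·m.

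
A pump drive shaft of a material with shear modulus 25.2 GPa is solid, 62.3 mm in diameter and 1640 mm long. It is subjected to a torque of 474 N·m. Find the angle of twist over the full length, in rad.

J = πd⁴/32 = π(0.0623)⁴/32 = 1.479×10^-6 m⁴.
θ = T·L/(G·J) = 474.0 × 1.64 / (25.2×10⁹ × 1.479×10^-6) = 0.02086 rad.

0.0209 rad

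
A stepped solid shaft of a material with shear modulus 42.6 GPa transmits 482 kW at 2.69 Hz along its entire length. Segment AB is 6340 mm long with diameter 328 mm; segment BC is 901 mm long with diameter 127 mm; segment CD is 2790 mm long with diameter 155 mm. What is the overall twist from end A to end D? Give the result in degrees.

ω = 2π·2.69 = 16.90 rad/s, so T = P/ω = 482×10³ / 16.90 = 28520 N·m.
J_AB = π(0.328)⁴/32 = 1.14×10^-3 m⁴; J_BC = π(0.127)⁴/32 = 2.55×10^-5 m⁴; J_CD = π(0.155)⁴/32 = 5.67×10^-5 m⁴.
θ = (T/G)·Σ L_i/J_i = (28520/42.6×10⁹)·(6.34/1.14×10^-3 + 0.901/2.55×10^-5 + 2.79/5.67×10^-5) = 0.06031 rad.

3.46°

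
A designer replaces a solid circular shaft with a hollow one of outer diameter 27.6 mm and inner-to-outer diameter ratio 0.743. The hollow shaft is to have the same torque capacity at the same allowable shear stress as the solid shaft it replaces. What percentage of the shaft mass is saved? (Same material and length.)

42.9 %

Equal τ_max and T ⇒ the solid shaft needs d_s³ = d_o³(1−k⁴), so d_s = 27.6·(1−0.743⁴)^(1/3) = 24.45 mm.
Area ratio A_h/A_s = d_o²(1−k²)/d_s² = (1−k²)/(1−k⁴)^(2/3) = 0.5708.
Mass saving = 1 − 0.5708 = 42.9 %.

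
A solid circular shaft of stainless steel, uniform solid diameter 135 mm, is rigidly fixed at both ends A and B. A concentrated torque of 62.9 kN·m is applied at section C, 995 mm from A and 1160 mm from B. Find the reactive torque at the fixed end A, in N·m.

With uniform GJ and both ends fixed, compatibility θ_AC = θ_CB gives T_A·a = T_B·b, together with T_A + T_B = T₀.
T_A = T₀·b/(a+b) = 62900·1160/2155 = 33860 N·m; T_B = 29040 N·m.

33900 N·m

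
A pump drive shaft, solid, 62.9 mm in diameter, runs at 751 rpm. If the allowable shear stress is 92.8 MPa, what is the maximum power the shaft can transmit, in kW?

J = πd⁴/32 = π(0.0629)⁴/32 = 1.537×10^-6 m⁴.
T_max = τ_allow·J/r = 9.28×10^7 × 1.537×10^-6 / 0.0314 = 4535 N·m.
ω = 2π·751/60 = 78.64 rad/s, so P_max = T_max·ω = 3.566×10^5 W.

357 kW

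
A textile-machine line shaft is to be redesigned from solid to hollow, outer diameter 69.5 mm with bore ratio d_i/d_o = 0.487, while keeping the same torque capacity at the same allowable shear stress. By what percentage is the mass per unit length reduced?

Equal τ_max and T ⇒ the solid shaft needs d_s³ = d_o³(1−k⁴), so d_s = 69.5·(1−0.487⁴)^(1/3) = 68.17 mm.
Area ratio A_h/A_s = d_o²(1−k²)/d_s² = (1−k²)/(1−k⁴)^(2/3) = 0.7928.
Mass saving = 1 − 0.7928 = 20.7 %.

20.7 %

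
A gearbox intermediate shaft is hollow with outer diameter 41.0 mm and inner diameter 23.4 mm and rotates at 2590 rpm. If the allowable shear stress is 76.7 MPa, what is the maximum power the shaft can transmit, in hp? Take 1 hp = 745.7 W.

J = π(d_o⁴ − d_i⁴)/32 = π(0.0410⁴ − 0.0234⁴)/32 = 2.480×10^-7 m⁴.
T_max = τ_allow·J/r = 7.67×10^7 × 2.480×10^-7 / 0.0205 = 927.8 N·m.
ω = 2π·2590/60 = 271.2 rad/s, so P_max = T_max·ω = 2.516×10^5 W.

337 hp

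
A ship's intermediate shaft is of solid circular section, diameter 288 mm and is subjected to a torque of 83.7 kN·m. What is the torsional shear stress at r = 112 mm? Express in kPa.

13900 kPa

J = πd⁴/32 = π(0.288)⁴/32 = 6.754×10^-4 m⁴.
Shear stress varies linearly with radius: τ = T·r/J = 83700 × 0.112 / 6.754×10^-4 = 1.388×10^7 Pa.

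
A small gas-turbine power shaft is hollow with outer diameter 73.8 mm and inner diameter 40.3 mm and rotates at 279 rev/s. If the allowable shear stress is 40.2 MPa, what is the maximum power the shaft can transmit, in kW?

5070 kW

J = π(d_o⁴ − d_i⁴)/32 = π(0.0738⁴ − 0.0403⁴)/32 = 2.653×10^-6 m⁴.
T_max = τ_allow·J/r = 4.02×10^7 × 2.653×10^-6 / 0.0369 = 2891 N·m.
ω = 2π·279 = 1753 rad/s, so P_max = T_max·ω = 5.067×10^6 W.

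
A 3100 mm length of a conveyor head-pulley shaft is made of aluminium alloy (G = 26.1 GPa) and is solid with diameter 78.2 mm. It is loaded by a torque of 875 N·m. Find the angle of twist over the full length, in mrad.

J = πd⁴/32 = π(0.0782)⁴/32 = 3.671×10^-6 m⁴.
θ = T·L/(G·J) = 875.0 × 3.10 / (26.1×10⁹ × 3.671×10^-6) = 0.02831 rad.

28.3 mrad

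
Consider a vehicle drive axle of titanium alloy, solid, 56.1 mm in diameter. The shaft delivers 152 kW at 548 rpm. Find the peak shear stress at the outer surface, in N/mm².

76.4 N/mm²

ω = 2π·548/60 = 57.39 rad/s, so T = P/ω = 152×10³ / 57.39 = 2649 N·m.
J = πd⁴/32 = π(0.0561)⁴/32 = 9.724×10^-7 m⁴.
τ_max = T·r/J = 2649 × 0.0281 / 9.724×10^-7 = 7.640×10^7 Pa.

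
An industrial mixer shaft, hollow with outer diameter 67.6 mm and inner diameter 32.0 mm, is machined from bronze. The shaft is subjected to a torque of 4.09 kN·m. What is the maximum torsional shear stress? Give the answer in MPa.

J = π(d_o⁴ − d_i⁴)/32 = π(0.0676⁴ − 0.0320⁴)/32 = 1.947×10^-6 m⁴.
τ_max = T·r/J = 4090 × 0.0338 / 1.947×10^-6 = 7.099×10^7 Pa.

71.0 MPa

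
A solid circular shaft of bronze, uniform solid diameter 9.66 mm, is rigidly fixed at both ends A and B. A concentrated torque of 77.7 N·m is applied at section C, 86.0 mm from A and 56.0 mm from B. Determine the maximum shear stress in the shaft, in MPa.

With uniform GJ and both ends fixed, compatibility θ_AC = θ_CB gives T_A·a = T_B·b, together with T_A + T_B = T₀.
T_A = T₀·b/(a+b) = 77.70·56.0/142.0 = 30.64 N·m; T_B = 47.06 N·m.
τ in each portion: τ_AC = 1.73×10^8 Pa, τ_CB = 2.66×10^8 Pa; maximum is in CB.
τ_max = T_CB·r/J = 47.06·0.00483/8.55×10^-10 = 2.659×10^8 Pa.

266 MPa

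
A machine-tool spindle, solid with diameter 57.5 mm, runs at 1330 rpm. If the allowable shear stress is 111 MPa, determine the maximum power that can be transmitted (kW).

J = πd⁴/32 = π(0.0575)⁴/32 = 1.073×10^-6 m⁴.
T_max = τ_allow·J/r = 1.11×10^8 × 1.073×10^-6 / 0.0288 = 4143 N·m.
ω = 2π·1330/60 = 139.3 rad/s, so P_max = T_max·ω = 5.771×10^5 W.

577 kW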